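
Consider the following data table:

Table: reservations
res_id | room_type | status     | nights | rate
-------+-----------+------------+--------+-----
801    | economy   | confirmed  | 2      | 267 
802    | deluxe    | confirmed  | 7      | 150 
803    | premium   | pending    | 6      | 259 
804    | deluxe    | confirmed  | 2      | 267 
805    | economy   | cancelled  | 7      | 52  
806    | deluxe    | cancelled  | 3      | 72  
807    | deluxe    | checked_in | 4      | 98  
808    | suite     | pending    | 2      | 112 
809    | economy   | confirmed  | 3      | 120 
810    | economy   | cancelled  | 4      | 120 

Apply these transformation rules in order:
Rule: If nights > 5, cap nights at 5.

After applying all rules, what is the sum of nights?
35

Step 1: 3 records have nights > 5
Step 2: These records originally summed to 20
Step 3: After capping: 3 × 5 = 15
Step 4: Unaffected records sum: 20
Step 5: Final sum = 15 + 20 = 35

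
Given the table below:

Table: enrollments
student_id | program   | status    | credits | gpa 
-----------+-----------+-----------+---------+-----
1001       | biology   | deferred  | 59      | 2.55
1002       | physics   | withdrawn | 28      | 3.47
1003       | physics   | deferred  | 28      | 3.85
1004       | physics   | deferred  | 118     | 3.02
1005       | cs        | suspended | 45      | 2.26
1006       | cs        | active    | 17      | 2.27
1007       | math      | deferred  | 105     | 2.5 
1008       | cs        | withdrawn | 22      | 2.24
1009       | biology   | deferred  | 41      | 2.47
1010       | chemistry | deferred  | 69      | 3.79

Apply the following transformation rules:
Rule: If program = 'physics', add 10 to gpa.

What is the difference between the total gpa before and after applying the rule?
30.0

Step 1: Original sum of gpa = 28.42
Step 2: 3 records have program = 'physics'
Step 3: Each affected record changes by 10
Step 4: Total change = 3 × 10 = 30
Step 5: New sum = 28.42 + 30 = 58.42
Step 6: Difference = |58.42 - 28.42| = 30.0
        (Sum increased by 30.0)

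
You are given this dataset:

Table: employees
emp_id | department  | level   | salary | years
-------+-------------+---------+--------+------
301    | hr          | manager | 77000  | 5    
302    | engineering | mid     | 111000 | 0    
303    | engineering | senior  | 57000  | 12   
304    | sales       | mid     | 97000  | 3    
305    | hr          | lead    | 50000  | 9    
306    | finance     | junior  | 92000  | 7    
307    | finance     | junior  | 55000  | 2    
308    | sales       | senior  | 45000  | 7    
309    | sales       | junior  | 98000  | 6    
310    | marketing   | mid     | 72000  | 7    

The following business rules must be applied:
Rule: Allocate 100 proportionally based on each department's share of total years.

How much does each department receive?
engineering: 20.69, finance: 15.52, hr: 24.14, marketing: 12.07, sales: 27.59

Step 1: Calculate total years = 58
Step 2: Calculate each department's proportion:
  engineering: 12/58 = 20.69% → 20.69
  finance: 9/58 = 15.52% → 15.52
  hr: 14/58 = 24.14% → 24.14
  marketing: 7/58 = 12.07% → 12.07
  sales: 16/58 = 27.59% → 27.59
Step 3: Verify: sum of allocations ≈ 100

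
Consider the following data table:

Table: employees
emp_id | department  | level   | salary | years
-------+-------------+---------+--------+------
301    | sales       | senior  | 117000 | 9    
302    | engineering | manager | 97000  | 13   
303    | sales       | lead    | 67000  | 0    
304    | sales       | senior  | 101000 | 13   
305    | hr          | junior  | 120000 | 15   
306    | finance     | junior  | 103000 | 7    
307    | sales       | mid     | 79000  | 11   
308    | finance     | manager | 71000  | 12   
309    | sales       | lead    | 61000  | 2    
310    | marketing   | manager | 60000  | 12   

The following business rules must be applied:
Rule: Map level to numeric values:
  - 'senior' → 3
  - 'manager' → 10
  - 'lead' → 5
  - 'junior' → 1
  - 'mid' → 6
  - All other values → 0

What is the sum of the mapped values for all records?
54

Step 1: Apply mapping to each record
Step 2: Count by status:
  'senior': 2 records × 3 = 6
  'manager': 3 records × 10 = 30
  'lead': 2 records × 5 = 10
  'junior': 2 records × 1 = 2
  'mid': 1 records × 6 = 6
Step 3: Sum all mapped values = 54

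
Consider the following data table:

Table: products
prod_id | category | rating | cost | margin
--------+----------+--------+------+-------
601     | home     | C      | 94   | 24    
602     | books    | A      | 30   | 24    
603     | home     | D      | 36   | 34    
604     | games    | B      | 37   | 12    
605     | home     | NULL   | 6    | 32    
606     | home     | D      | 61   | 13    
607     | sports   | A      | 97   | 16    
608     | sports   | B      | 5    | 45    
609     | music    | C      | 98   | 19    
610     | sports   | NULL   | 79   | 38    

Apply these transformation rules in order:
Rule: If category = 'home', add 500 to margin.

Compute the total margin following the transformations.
2257

Step 1: Count records where category = 'home': 4
Step 2: Total bonus added: 4 × 500 = 2000
Step 3: Original sum of margin: 257
Step 4: Final sum = 257 + 2000 = 2257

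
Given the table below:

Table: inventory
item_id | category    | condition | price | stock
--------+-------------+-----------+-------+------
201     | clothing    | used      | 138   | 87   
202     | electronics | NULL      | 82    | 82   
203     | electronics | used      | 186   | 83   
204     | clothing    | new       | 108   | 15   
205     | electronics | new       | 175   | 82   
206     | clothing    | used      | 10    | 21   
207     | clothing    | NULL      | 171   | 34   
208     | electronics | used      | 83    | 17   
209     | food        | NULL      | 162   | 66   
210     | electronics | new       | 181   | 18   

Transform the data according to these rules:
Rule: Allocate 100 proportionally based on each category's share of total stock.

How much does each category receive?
clothing: 31.09, electronics: 55.84, food: 13.07

Step 1: Calculate total stock = 505
Step 2: Calculate each category's proportion:
  clothing: 157/505 = 31.09% → 31.09
  electronics: 282/505 = 55.84% → 55.84
  food: 66/505 = 13.07% → 13.07
Step 3: Verify: sum of allocations ≈ 100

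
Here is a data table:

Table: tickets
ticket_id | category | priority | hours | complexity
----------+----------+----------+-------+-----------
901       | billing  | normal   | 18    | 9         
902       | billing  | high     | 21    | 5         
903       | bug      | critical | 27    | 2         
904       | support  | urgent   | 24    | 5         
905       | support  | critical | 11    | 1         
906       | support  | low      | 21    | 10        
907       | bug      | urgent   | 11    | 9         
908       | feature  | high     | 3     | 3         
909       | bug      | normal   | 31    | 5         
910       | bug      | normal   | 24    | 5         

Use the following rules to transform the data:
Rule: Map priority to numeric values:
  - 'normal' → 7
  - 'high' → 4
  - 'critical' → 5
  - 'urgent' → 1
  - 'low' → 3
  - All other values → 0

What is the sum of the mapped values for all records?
44

Step 1: Apply mapping to each record
Step 2: Count by status:
  'normal': 3 records × 7 = 21
  'high': 2 records × 4 = 8
  'critical': 2 records × 5 = 10
  'urgent': 2 records × 1 = 2
  'low': 1 records × 3 = 3
Step 3: Sum all mapped values = 44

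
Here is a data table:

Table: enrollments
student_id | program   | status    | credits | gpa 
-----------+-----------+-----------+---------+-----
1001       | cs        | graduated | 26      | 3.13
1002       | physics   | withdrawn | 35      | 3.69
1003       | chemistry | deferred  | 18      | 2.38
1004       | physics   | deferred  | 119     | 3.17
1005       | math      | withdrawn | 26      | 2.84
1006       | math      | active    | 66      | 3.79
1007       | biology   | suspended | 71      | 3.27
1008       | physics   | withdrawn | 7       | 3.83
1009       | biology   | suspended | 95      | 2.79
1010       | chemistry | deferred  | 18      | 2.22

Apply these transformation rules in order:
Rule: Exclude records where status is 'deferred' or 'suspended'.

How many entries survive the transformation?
5

Step 1: Count records to exclude
  - 3 (deferred) + 2 (suspended) = 5 records
Step 2: Total records: 10
Step 3: Remaining = 10 - 5 = 5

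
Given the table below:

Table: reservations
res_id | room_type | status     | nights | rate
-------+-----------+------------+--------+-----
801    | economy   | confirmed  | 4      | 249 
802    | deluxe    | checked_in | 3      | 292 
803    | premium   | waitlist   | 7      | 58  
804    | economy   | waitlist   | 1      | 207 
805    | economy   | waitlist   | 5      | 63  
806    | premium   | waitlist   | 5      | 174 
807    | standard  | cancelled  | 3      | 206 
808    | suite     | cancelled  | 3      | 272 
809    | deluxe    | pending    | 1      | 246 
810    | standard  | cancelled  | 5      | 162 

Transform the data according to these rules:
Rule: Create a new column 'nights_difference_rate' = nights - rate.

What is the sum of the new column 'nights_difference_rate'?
-1892

Step 1: For each record, compute nights - rate
Example calculations:
  4 - 249 = -245
  3 - 292 = -289
  7 - 58 = -51
  ...
Step 2: Sum all derived values
Step 3: Total = -1892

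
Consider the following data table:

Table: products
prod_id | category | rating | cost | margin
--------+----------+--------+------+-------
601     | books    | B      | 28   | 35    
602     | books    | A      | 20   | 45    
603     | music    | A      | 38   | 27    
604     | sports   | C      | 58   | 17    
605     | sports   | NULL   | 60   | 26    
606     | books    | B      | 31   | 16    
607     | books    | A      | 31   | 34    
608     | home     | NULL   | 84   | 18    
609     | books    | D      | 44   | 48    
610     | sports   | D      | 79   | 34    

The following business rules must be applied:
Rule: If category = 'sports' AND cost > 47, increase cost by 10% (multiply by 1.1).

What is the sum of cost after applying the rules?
492.7

Step 1: Find records where category = 'sports' AND cost > 47
Step 2: 3 records match, summing to 197
Step 3: After multiplier: 197 × 1.1 = 216.7
Step 4: Unaffected records sum: 276
Step 5: Final sum = 216.7 + 276 = 492.7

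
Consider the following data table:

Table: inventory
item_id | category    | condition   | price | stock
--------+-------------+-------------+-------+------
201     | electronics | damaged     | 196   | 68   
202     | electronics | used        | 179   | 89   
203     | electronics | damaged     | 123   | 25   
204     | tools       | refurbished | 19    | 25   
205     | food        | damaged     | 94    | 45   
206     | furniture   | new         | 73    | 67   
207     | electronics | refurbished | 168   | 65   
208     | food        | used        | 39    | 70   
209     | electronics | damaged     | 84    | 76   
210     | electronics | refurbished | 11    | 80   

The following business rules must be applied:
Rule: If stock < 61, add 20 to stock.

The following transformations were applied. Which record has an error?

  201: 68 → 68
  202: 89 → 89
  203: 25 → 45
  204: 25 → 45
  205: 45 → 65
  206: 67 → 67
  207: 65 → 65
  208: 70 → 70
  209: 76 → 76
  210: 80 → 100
Record 210 has an error. The correct transformed value should be 80, not 100.

Step 1: Check each record against the rule
Step 2: Record 210 has stock = 80
Step 3: Since 80 >= 61, the bonus should not have been applied
Step 4: Correct value = 80, but claimed value = 100
Conclusion: Record 210 has the error.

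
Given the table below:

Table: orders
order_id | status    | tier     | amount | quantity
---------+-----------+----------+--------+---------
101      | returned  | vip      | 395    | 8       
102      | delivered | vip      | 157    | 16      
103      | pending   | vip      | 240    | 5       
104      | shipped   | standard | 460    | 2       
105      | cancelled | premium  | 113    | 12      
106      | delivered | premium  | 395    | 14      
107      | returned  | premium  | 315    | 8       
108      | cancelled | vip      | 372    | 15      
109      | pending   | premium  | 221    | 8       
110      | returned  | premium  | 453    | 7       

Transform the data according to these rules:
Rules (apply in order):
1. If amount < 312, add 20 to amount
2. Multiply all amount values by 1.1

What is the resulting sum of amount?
3521.1

Step 1: Apply Rule 1 - Add 20 to records with amount < 312
  - 4 records affected: 731 + (4 × 20) = 811
  - Unaffected records: 2390
  - Sum after Rule 1: 3201
Step 2: Apply Rule 2 - Multiply all by 1.1
  - 3201 × 1.1 = 3521.1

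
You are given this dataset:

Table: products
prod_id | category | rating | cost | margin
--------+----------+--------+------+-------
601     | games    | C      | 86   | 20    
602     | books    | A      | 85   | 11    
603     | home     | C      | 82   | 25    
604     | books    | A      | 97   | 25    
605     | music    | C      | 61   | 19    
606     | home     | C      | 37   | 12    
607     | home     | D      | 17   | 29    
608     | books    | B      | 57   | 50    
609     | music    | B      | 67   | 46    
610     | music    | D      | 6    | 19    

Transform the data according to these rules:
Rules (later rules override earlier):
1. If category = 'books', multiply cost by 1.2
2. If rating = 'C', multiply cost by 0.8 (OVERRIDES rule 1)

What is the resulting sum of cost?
589.6

Step 1: Rule 2 takes priority for records with rating = 'C'
  - 4 records: 266 × 0.8 = 212.8
Step 2: Rule 1 applies to remaining records with category = 'books'
  - 3 records: 239 × 1.2 = 286.8
Step 3: Other records unchanged: 90
Step 4: Final sum = 212.8 + 286.8 + 90 = 589.6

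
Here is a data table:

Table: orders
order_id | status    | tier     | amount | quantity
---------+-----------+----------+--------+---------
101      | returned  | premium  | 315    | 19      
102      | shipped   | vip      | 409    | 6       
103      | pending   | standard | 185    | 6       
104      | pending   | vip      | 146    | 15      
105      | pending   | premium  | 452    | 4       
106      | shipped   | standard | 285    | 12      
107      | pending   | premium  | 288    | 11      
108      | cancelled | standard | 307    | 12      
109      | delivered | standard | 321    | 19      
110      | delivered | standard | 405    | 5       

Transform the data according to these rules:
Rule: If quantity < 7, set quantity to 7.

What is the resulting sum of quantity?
116

Step 1: 4 records have quantity < 7
Step 2: These records originally summed to 21
Step 3: After setting to minimum: 4 × 7 = 28
Step 4: Unaffected records sum: 88
Step 5: Final sum = 28 + 88 = 116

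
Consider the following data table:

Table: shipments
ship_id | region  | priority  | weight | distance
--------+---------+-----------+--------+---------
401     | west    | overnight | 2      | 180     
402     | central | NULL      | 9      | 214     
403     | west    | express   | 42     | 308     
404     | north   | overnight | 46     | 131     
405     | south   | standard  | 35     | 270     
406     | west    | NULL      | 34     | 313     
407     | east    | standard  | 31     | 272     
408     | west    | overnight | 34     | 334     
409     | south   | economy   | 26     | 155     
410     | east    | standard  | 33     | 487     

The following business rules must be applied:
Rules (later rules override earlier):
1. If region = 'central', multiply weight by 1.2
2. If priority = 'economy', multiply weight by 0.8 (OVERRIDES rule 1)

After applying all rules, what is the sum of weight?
288.6

Step 1: Rule 2 takes priority for records with priority = 'economy'
  - 1 records: 26 × 0.8 = 20.8
Step 2: Rule 1 applies to remaining records with region = 'central'
  - 1 records: 9 × 1.2 = 10.8
Step 3: Other records unchanged: 257
Step 4: Final sum = 20.8 + 10.8 + 257 = 288.6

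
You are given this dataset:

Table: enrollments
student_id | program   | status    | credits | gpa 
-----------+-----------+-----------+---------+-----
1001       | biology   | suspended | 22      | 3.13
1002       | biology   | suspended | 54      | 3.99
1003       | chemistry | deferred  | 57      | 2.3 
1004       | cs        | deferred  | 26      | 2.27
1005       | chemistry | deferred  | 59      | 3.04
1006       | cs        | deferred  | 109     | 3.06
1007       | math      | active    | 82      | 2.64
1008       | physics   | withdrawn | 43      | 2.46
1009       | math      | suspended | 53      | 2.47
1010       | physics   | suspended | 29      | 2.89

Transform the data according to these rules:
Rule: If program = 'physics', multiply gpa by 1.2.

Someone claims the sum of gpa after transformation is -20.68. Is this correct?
No, the correct result is 29.32.

Step 1: Calculate the correct sum after transformation
Step 2: Apply multiplier 1.2 to records where program = 'physics'
Step 3: Correct result = 29.32
Step 4: Claimed result = -20.68
Step 5: 29.32 ≠ -20.68
Conclusion: The claimed result is incorrect. The correct answer is 29.32.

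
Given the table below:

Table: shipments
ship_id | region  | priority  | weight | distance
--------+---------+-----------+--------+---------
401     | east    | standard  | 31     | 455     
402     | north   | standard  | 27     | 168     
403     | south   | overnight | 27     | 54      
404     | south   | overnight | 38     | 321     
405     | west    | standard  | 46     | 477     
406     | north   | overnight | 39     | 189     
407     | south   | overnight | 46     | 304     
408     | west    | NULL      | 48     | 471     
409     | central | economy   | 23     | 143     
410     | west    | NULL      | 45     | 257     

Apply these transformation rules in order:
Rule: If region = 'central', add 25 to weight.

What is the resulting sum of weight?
395

Step 1: Count records where region = 'central': 1
Step 2: Total bonus added: 1 × 25 = 25
Step 3: Original sum of weight: 370
Step 4: Final sum = 370 + 25 = 395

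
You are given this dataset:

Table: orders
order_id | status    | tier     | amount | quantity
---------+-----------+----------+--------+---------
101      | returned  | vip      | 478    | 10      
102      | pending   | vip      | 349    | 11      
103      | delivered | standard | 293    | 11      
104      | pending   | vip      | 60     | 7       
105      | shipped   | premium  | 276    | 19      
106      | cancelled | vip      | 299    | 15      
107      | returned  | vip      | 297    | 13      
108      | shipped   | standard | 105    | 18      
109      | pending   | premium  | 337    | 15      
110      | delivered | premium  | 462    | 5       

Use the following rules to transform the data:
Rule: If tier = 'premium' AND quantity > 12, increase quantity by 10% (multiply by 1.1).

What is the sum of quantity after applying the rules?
127.4

Step 1: Find records where tier = 'premium' AND quantity > 12
Step 2: 2 records match, summing to 34
Step 3: After multiplier: 34 × 1.1 = 37.4
Step 4: Unaffected records sum: 90
Step 5: Final sum = 37.4 + 90 = 127.4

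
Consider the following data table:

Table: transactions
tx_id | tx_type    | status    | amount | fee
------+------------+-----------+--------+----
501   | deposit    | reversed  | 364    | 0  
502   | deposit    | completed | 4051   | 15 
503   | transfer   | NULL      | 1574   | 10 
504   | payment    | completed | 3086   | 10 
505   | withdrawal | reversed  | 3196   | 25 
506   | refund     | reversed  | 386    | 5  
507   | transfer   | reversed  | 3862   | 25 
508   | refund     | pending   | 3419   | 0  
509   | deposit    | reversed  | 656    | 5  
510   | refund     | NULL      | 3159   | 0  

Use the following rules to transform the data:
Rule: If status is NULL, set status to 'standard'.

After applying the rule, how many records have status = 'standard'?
2

Step 1: Count records where status IS NULL
Step 2: Found 2 records with NULL status
Step 3: These records will have status set to 'standard'
Step 4: Records already having status = 'standard': 0
Step 5: Answer: 2 + 0 = 2 records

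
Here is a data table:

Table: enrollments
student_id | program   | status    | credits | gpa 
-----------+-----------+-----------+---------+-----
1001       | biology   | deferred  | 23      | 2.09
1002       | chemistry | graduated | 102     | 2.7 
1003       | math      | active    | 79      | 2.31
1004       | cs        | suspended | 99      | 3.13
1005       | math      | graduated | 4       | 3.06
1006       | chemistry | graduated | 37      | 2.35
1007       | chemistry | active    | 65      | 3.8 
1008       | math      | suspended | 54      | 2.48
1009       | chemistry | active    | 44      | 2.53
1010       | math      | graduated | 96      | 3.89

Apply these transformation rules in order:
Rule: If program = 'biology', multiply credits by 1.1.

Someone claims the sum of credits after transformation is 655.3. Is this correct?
No, the correct result is 605.3.

Step 1: Calculate the correct sum after transformation
Step 2: Apply multiplier 1.1 to records where program = 'biology'
Step 3: Correct result = 605.3
Step 4: Claimed result = 655.3
Step 5: 605.3 ≠ 655.3
Conclusion: The claimed result is incorrect. The correct answer is 605.3.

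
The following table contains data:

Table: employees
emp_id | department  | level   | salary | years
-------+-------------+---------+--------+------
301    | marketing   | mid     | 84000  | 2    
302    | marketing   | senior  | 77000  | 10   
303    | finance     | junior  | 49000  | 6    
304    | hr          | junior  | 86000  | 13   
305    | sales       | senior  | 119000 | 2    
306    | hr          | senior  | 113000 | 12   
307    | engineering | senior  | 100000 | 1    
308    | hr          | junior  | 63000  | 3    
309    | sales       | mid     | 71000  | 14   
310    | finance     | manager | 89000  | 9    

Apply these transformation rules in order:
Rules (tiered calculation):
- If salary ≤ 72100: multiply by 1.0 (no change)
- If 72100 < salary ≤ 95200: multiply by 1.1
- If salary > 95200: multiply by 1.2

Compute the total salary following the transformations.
951000.0

Step 1: Tier 1 (salary ≤ 72100): 3 records, sum = 183000 × 1.0 = 183000.0
Step 2: Tier 2 (72100 < salary ≤ 95200): 4 records, sum = 336000 × 1.1 = 369600.0
Step 3: Tier 3 (salary > 95200): 3 records, sum = 332000 × 1.2 = 398400.0
Step 4: Final sum = 183000.0 + 369600.0 + 398400.0 = 951000.0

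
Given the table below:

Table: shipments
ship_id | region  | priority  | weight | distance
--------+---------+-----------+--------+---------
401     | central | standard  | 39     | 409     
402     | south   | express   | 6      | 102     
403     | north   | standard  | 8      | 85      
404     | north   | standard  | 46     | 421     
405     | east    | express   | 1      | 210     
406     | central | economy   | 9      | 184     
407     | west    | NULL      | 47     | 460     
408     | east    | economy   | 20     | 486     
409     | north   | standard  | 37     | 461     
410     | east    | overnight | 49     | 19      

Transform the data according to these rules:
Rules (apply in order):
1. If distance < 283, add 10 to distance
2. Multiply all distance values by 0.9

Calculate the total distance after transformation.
2598.3

Step 1: Apply Rule 1 - Add 10 to records with distance < 283
  - 5 records affected: 600 + (5 × 10) = 650
  - Unaffected records: 2237
  - Sum after Rule 1: 2887
Step 2: Apply Rule 2 - Multiply all by 0.9
  - 2887 × 0.9 = 2598.3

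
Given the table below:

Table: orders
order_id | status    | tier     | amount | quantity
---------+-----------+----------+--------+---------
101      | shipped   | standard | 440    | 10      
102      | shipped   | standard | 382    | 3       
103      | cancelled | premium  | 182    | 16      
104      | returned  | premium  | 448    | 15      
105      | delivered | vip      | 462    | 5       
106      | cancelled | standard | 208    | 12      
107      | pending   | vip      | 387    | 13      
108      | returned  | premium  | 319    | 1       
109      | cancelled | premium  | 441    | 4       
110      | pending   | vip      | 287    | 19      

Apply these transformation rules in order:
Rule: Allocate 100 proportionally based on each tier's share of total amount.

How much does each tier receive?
premium: 39.09, standard: 28.97, vip: 31.95

Step 1: Calculate total amount = 3556
Step 2: Calculate each tier's proportion:
  premium: 1390/3556 = 39.09% → 39.09
  standard: 1030/3556 = 28.97% → 28.97
  vip: 1136/3556 = 31.95% → 31.95
Step 3: Verify: sum of allocations ≈ 100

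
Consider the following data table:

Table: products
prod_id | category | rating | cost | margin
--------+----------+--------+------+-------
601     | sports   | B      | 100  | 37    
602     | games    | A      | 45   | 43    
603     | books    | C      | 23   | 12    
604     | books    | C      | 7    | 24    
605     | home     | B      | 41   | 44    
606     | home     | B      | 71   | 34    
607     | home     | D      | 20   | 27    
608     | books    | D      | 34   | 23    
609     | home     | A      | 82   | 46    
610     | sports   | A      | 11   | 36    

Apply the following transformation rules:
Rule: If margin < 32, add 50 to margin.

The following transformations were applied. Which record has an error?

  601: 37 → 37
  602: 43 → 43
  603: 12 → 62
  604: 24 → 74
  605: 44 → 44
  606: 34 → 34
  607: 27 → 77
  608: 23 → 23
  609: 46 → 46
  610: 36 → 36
Record 608 has an error. The correct transformed value should be 73, not 23.

Step 1: Check each record against the rule
Step 2: Record 608 has margin = 23
Step 3: Since 23 < 32, the bonus should have been applied
Step 4: Correct value = 73, but claimed value = 23
Conclusion: Record 608 has the error.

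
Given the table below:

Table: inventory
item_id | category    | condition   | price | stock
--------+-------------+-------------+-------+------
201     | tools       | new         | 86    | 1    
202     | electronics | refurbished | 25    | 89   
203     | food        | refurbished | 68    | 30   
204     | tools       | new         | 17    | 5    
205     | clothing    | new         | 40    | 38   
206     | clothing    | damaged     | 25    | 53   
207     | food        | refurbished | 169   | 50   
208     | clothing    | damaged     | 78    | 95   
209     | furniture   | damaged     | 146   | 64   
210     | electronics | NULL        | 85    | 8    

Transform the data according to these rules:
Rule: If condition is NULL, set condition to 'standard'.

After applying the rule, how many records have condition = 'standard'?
1

Step 1: Count records where condition IS NULL
Step 2: Found 1 records with NULL condition
Step 3: These records will have condition set to 'standard'
Step 4: Records already having condition = 'standard': 0
Step 5: Answer: 1 + 0 = 1 records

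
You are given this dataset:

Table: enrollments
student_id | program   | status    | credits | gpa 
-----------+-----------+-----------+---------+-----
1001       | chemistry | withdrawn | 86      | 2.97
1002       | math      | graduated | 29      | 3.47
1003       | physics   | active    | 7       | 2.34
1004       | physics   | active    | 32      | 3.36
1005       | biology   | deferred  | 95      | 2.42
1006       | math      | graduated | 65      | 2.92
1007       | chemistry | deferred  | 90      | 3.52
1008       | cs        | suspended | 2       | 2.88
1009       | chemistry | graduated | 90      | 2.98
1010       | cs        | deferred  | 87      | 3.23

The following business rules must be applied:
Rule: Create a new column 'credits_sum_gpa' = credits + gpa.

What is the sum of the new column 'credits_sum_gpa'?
613.09

Step 1: For each record, compute credits + gpa
Example calculations:
  86 + 2.97 = 88.97
  29 + 3.47 = 32.47
  7 + 2.34 = 9.34
  ...
Step 2: Sum all derived values
Step 3: Total = 613.09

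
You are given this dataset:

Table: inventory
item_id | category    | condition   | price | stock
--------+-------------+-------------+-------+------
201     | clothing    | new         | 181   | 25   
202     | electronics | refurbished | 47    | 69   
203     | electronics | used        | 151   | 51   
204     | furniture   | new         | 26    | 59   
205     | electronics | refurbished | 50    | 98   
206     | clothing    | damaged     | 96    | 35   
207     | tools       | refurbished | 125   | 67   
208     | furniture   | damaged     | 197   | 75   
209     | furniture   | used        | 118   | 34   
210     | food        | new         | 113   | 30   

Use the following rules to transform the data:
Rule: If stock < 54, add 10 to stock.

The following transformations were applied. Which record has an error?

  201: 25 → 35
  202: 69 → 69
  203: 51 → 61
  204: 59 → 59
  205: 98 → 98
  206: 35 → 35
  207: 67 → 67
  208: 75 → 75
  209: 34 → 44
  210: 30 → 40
Record 206 has an error. The correct transformed value should be 45, not 35.

Step 1: Check each record against the rule
Step 2: Record 206 has stock = 35
Step 3: Since 35 < 54, the bonus should have been applied
Step 4: Correct value = 45, but claimed value = 35
Conclusion: Record 206 has the error.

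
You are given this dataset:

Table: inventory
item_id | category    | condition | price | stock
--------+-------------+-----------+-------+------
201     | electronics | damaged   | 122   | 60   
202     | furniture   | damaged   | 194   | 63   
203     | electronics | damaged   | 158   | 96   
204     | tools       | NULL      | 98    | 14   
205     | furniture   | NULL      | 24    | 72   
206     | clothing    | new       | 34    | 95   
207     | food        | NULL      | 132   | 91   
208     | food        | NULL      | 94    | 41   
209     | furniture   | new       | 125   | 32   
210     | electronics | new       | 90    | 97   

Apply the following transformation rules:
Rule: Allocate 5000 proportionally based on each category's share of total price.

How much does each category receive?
clothing: 158.73, electronics: 1727.36, food: 1055.09, furniture: 1601.31, tools: 457.52

Step 1: Calculate total price = 1071
Step 2: Calculate each category's proportion:
  clothing: 34/1071 = 3.17% → 158.73
  electronics: 370/1071 = 34.55% → 1727.36
  food: 226/1071 = 21.10% → 1055.09
  furniture: 343/1071 = 32.03% → 1601.31
  tools: 98/1071 = 9.15% → 457.52
Step 3: Verify: sum of allocations ≈ 5000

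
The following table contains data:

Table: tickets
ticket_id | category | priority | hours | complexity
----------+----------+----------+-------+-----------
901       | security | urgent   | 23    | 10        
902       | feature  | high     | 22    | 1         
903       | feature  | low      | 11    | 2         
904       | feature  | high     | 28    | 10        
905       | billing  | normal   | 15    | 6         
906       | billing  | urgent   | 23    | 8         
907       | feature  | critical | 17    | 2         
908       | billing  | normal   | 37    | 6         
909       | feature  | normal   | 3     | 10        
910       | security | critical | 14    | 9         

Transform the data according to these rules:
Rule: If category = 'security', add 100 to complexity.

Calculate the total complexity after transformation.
264

Step 1: Count records where category = 'security': 2
Step 2: Total bonus added: 2 × 100 = 200
Step 3: Original sum of complexity: 64
Step 4: Final sum = 64 + 200 = 264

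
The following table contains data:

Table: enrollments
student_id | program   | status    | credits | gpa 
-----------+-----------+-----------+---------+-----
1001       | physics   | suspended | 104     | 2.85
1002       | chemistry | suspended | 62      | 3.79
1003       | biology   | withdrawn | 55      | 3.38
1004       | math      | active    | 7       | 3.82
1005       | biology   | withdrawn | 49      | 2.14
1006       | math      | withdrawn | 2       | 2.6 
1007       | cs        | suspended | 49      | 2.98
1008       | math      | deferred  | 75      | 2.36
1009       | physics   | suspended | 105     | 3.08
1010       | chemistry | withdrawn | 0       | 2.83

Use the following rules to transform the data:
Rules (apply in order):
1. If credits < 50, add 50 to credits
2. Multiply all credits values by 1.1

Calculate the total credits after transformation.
833.8

Step 1: Apply Rule 1 - Add 50 to records with credits < 50
  - 5 records affected: 107 + (5 × 50) = 357
  - Unaffected records: 401
  - Sum after Rule 1: 758
Step 2: Apply Rule 2 - Multiply all by 1.1
  - 758 × 1.1 = 833.8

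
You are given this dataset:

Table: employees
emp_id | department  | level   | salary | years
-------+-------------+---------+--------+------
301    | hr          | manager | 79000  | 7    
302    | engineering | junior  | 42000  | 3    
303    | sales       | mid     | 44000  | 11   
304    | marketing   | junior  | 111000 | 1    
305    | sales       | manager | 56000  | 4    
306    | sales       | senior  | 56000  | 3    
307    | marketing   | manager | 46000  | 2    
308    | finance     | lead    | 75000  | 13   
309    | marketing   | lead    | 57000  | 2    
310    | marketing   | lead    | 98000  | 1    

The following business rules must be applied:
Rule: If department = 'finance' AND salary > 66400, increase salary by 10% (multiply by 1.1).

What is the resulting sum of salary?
671500.0

Step 1: Find records where department = 'finance' AND salary > 66400
Step 2: 1 records match, summing to 75000
Step 3: After multiplier: 75000 × 1.1 = 82500.0
Step 4: Unaffected records sum: 589000
Step 5: Final sum = 82500.0 + 589000 = 671500.0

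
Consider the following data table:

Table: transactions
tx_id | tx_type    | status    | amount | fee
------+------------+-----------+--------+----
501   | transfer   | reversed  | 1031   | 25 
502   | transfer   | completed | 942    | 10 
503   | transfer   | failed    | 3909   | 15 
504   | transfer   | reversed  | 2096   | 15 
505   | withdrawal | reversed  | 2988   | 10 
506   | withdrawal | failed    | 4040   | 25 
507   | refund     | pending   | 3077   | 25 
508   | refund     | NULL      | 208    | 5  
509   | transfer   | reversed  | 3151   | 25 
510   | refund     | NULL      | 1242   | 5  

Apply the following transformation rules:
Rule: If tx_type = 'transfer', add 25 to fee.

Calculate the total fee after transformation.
285

Step 1: Count records where tx_type = 'transfer': 5
Step 2: Total bonus added: 5 × 25 = 125
Step 3: Original sum of fee: 160
Step 4: Final sum = 160 + 125 = 285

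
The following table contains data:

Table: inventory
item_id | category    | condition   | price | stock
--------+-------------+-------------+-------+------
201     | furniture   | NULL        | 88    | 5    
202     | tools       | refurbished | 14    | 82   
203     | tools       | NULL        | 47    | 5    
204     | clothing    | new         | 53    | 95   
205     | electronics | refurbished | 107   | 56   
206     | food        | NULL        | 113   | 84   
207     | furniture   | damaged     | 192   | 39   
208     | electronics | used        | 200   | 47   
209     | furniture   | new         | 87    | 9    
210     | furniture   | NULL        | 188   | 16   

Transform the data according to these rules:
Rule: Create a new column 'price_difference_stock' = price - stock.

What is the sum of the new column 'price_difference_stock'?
651

Step 1: For each record, compute price - stock
Example calculations:
  88 - 5 = 83
  14 - 82 = -68
  47 - 5 = 42
  ...
Step 2: Sum all derived values
Step 3: Total = 651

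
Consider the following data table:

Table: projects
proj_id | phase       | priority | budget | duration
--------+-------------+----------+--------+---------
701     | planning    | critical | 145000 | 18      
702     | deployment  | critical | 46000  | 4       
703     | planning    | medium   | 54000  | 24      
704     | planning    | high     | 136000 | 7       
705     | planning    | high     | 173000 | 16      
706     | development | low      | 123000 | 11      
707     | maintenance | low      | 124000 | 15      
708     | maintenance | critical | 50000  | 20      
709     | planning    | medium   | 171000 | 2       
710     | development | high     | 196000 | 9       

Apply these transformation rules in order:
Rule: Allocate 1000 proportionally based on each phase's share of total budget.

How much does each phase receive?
deployment: 37.77, development: 261.9, maintenance: 142.86, planning: 557.47

Step 1: Calculate total budget = 1218000
Step 2: Calculate each phase's proportion:
  deployment: 46000/1218000 = 3.78% → 37.77
  development: 319000/1218000 = 26.19% → 261.9
  maintenance: 174000/1218000 = 14.29% → 142.86
  planning: 679000/1218000 = 55.75% → 557.47
Step 3: Verify: sum of allocations ≈ 1000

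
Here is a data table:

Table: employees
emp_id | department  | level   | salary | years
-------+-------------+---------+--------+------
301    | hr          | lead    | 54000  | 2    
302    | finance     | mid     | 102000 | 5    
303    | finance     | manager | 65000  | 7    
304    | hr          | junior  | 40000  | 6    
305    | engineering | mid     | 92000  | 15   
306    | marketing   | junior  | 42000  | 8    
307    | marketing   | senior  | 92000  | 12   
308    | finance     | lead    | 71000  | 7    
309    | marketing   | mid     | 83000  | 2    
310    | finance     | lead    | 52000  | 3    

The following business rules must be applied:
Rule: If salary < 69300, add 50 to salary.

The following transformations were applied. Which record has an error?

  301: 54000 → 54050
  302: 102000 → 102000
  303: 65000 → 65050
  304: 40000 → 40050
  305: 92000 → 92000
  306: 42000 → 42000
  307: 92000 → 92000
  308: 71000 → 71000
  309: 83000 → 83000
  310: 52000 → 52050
Record 306 has an error. The correct transformed value should be 42050, not 42000.

Step 1: Check each record against the rule
Step 2: Record 306 has salary = 42000
Step 3: Since 42000 < 69300, the bonus should have been applied
Step 4: Correct value = 42050, but claimed value = 42000
Conclusion: Record 306 has the error.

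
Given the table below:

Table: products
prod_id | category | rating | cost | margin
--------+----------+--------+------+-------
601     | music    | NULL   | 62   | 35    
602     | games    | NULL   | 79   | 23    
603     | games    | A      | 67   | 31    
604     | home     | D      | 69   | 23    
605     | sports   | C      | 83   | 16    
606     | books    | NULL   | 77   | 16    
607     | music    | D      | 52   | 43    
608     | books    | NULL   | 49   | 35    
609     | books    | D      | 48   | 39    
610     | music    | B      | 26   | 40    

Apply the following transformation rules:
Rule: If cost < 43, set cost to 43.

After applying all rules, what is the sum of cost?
629

Step 1: 1 records have cost < 43
Step 2: These records originally summed to 26
Step 3: After setting to minimum: 1 × 43 = 43
Step 4: Unaffected records sum: 586
Step 5: Final sum = 43 + 586 = 629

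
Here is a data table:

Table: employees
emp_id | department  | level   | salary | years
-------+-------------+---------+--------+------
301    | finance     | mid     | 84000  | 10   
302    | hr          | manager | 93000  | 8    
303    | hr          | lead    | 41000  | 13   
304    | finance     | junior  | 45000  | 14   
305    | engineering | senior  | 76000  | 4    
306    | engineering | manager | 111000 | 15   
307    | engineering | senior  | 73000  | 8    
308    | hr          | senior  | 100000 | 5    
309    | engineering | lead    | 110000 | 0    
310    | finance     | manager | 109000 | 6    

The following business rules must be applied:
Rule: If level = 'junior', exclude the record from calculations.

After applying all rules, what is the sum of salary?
797000

Step 1: Identify records where level = 'junior'
Step 2: The excluded records sum to 45000
Step 3: Original total salary = 842000
Step 4: Remaining total = 842000 - 45000 = 797000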